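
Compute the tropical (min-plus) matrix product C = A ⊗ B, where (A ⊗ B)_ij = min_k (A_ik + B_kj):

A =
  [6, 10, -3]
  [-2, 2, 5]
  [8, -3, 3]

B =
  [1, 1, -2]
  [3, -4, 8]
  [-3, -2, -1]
A ⊗ B =
  [-6, -5, -4]
  [-1, -2, -4]
  [0, -7, 2]

Apply the min-plus product entry-by-entry:
  C[0][0] = min over k of (A[0][0] + B[0][0] = 6 + 1 = 7, A[0][1] + B[1][0] = 10 + 3 = 13, A[0][2] + B[2][0] = -3 + -3 = -6) = -6 (attained at k = 2)
  C[0][1] = min over k of (A[0][0] + B[0][1] = 6 + 1 = 7, A[0][1] + B[1][1] = 10 + -4 = 6, A[0][2] + B[2][1] = -3 + -2 = -5) = -5 (attained at k = 2)
  C[0][2] = min over k of (A[0][0] + B[0][2] = 6 + -2 = 4, A[0][1] + B[1][2] = 10 + 8 = 18, A[0][2] + B[2][2] = -3 + -1 = -4) = -4 (attained at k = 2)
  C[1][0] = min over k of (A[1][0] + B[0][0] = -2 + 1 = -1, A[1][1] + B[1][0] = 2 + 3 = 5, A[1][2] + B[2][0] = 5 + -3 = 2) = -1 (attained at k = 0)
  C[1][1] = min over k of (A[1][0] + B[0][1] = -2 + 1 = -1, A[1][1] + B[1][1] = 2 + -4 = -2, A[1][2] + B[2][1] = 5 + -2 = 3) = -2 (attained at k = 1)
  C[1][2] = min over k of (A[1][0] + B[0][2] = -2 + -2 = -4, A[1][1] + B[1][2] = 2 + 8 = 10, A[1][2] + B[2][2] = 5 + -1 = 4) = -4 (attained at k = 0)
  C[2][0] = min over k of (A[2][0] + B[0][0] = 8 + 1 = 9, A[2][1] + B[1][0] = -3 + 3 = 0, A[2][2] + B[2][0] = 3 + -3 = 0) = 0 (attained at k = 1)
  C[2][1] = min over k of (A[2][0] + B[0][1] = 8 + 1 = 9, A[2][1] + B[1][1] = -3 + -4 = -7, A[2][2] + B[2][1] = 3 + -2 = 1) = -7 (attained at k = 1)
  C[2][2] = min over k of (A[2][0] + B[0][2] = 8 + -2 = 6, A[2][1] + B[1][2] = -3 + 8 = 5, A[2][2] + B[2][2] = 3 + -1 = 2) = 2 (attained at k = 2)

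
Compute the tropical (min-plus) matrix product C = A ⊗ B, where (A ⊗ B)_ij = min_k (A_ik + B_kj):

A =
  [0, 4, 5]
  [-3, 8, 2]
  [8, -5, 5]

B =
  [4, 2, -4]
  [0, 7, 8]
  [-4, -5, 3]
A ⊗ B =
  [1, 0, -4]
  [-2, -3, -7]
  [-5, 0, 3]

Apply the min-plus product entry-by-entry:
  C[0][0] = min over k of (A[0][0] + B[0][0] = 0 + 4 = 4, A[0][1] + B[1][0] = 4 + 0 = 4, A[0][2] + B[2][0] = 5 + -4 = 1) = 1 (attained at k = 2)
  C[0][1] = min over k of (A[0][0] + B[0][1] = 0 + 2 = 2, A[0][1] + B[1][1] = 4 + 7 = 11, A[0][2] + B[2][1] = 5 + -5 = 0) = 0 (attained at k = 2)
  C[0][2] = min over k of (A[0][0] + B[0][2] = 0 + -4 = -4, A[0][1] + B[1][2] = 4 + 8 = 12, A[0][2] + B[2][2] = 5 + 3 = 8) = -4 (attained at k = 0)
  C[1][0] = min over k of (A[1][0] + B[0][0] = -3 + 4 = 1, A[1][1] + B[1][0] = 8 + 0 = 8, A[1][2] + B[2][0] = 2 + -4 = -2) = -2 (attained at k = 2)
  C[1][1] = min over k of (A[1][0] + B[0][1] = -3 + 2 = -1, A[1][1] + B[1][1] = 8 + 7 = 15, A[1][2] + B[2][1] = 2 + -5 = -3) = -3 (attained at k = 2)
  C[1][2] = min over k of (A[1][0] + B[0][2] = -3 + -4 = -7, A[1][1] + B[1][2] = 8 + 8 = 16, A[1][2] + B[2][2] = 2 + 3 = 5) = -7 (attained at k = 0)
  C[2][0] = min over k of (A[2][0] + B[0][0] = 8 + 4 = 12, A[2][1] + B[1][0] = -5 + 0 = -5, A[2][2] + B[2][0] = 5 + -4 = 1) = -5 (attained at k = 1)
  C[2][1] = min over k of (A[2][0] + B[0][1] = 8 + 2 = 10, A[2][1] + B[1][1] = -5 + 7 = 2, A[2][2] + B[2][1] = 5 + -5 = 0) = 0 (attained at k = 2)
  C[2][2] = min over k of (A[2][0] + B[0][2] = 8 + -4 = 4, A[2][1] + B[1][2] = -5 + 8 = 3, A[2][2] + B[2][2] = 5 + 3 = 8) = 3 (attained at k = 1)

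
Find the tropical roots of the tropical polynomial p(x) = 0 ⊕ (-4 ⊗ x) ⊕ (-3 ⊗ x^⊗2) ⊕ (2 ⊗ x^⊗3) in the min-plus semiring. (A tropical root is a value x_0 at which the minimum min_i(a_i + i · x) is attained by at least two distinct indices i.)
Roots: {-5, -1, 4}

Each tropical root is a break point of the lower envelope of the lines y = a_i + i · x (there are 4 lines, with slopes 0, 1, ..., 3). Only the lines that attain the minimum somewhere contribute to roots; other lines are dominated. Here the surviving (envelope) indices are i = 3, i = 2, i = 1, i = 0.
Intersections between consecutive envelope lines give the roots: for adjacent envelope indices i < j the intersection is x = (a_i − a_j) / (j − i). Reading off the sorted break points: {-5, -1, 4}.
Verification: at each break x_0, at least two indices attain the minimum of min_i(a_i + i · x_0).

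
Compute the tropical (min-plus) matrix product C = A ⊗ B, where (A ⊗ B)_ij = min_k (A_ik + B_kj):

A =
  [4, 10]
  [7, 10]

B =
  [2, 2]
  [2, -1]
A ⊗ B =
  [6, 6]
  [9, 9]

Apply the min-plus product entry-by-entry:
  C[0][0] = min over k of (A[0][0] + B[0][0] = 4 + 2 = 6, A[0][1] + B[1][0] = 10 + 2 = 12) = 6 (attained at k = 0)
  C[0][1] = min over k of (A[0][0] + B[0][1] = 4 + 2 = 6, A[0][1] + B[1][1] = 10 + -1 = 9) = 6 (attained at k = 0)
  C[1][0] = min over k of (A[1][0] + B[0][0] = 7 + 2 = 9, A[1][1] + B[1][0] = 10 + 2 = 12) = 9 (attained at k = 0)
  C[1][1] = min over k of (A[1][0] + B[0][1] = 7 + 2 = 9, A[1][1] + B[1][1] = 10 + -1 = 9) = 9 (attained at k = 0)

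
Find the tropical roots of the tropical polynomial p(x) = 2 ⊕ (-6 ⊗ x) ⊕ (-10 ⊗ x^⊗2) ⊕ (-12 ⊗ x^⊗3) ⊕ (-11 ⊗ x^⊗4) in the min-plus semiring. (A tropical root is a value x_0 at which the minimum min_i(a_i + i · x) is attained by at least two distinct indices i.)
Roots: {-1, 2, 4, 8}

Each tropical root is a break point of the lower envelope of the lines y = a_i + i · x (there are 5 lines, with slopes 0, 1, ..., 4). Only the lines that attain the minimum somewhere contribute to roots; other lines are dominated. Here the surviving (envelope) indices are i = 4, i = 3, i = 2, i = 1, i = 0.
Intersections between consecutive envelope lines give the roots: for adjacent envelope indices i < j the intersection is x = (a_i − a_j) / (j − i). Reading off the sorted break points: {-1, 2, 4, 8}.
Verification: at each break x_0, at least two indices attain the minimum of min_i(a_i + i · x_0).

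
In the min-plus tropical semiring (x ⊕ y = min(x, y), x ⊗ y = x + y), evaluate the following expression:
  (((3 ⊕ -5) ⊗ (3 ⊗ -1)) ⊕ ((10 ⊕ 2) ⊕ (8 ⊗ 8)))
(((3 ⊕ -5) ⊗ (3 ⊗ -1)) ⊕ ((10 ⊕ 2) ⊕ (8 ⊗ 8))) = -3

Expand innermost to outermost. Recall ⊕ takes the minimum of its arguments and ⊗ takes their sum. Working out the expression (((3 ⊕ -5) ⊗ (3 ⊗ -1)) ⊕ ((10 ⊕ 2) ⊕ (8 ⊗ 8))) gives -3.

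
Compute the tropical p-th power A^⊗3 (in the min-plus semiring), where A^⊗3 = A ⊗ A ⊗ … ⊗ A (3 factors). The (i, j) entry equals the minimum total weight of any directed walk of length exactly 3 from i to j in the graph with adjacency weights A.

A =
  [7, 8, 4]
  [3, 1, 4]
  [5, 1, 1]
A^⊗3 =
  [8, 6, 6]
  [5, 3, 6]
  [5, 3, 3]

Each entry (A^⊗3)_ij equals the minimum over all length-3 walks i = v_0 → v_1 → … → v_3 = j of Σ_t A[v_t][v_{t+1}]. For example, for (i, j) = (0, 2) we minimise over 9 possible intermediate vertex sequences; the minimum is 6, attained along the walk 0 → 2 → 2 → 2.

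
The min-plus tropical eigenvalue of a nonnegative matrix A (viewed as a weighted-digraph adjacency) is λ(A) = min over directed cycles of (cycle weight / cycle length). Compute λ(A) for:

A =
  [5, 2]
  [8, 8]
λ(A) = 5

Enumerate directed cycles and compute their means (weight / length). Sample:
  cycle 0 → 0: weight = 5, length = 1, mean = 5/1 ≈ 5.000
  cycle 1 → 1: weight = 8, length = 1, mean = 8/1 ≈ 8.000
  cycle 0 → 1 → 0: weight = 10, length = 2, mean = 10/2 ≈ 5.000
  cycle 1 → 0 → 1: weight = 10, length = 2, mean = 10/2 ≈ 5.000
Minimum mean = 5.000, attained e.g. along the cycle 0 → 0 with weight 5 and length 1. So λ(A) = 5/1 = 5.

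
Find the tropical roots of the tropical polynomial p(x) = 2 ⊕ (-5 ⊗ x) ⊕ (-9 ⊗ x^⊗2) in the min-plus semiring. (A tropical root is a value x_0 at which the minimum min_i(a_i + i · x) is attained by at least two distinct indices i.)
Roots: {4, 7}

Each tropical root is a break point of the lower envelope of the lines y = a_i + i · x (there are 3 lines, with slopes 0, 1, ..., 2). Only the lines that attain the minimum somewhere contribute to roots; other lines are dominated. Here the surviving (envelope) indices are i = 2, i = 1, i = 0.
Intersections between consecutive envelope lines give the roots: for adjacent envelope indices i < j the intersection is x = (a_i − a_j) / (j − i). Reading off the sorted break points: {4, 7}.
Verification: at each break x_0, at least two indices attain the minimum of min_i(a_i + i · x_0).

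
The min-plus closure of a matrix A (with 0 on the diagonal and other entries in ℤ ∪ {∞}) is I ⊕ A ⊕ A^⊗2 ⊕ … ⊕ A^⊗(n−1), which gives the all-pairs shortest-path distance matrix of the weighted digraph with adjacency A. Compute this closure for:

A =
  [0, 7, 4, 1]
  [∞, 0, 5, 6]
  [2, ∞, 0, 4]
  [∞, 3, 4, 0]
Closure =
  [0, 4, 4, 1]
  [7, 0, 5, 6]
  [2, 6, 0, 3]
  [6, 3, 4, 0]

This is the Floyd-Warshall all-pairs shortest-path computation. For each intermediate vertex k = 0, 1, …, 3, update dist[i][j] ← min(dist[i][j], dist[i][k] + dist[k][j]). The final matrix gives, for each (i, j), the minimum total weight of any directed path from i to j (possibly empty when i = j).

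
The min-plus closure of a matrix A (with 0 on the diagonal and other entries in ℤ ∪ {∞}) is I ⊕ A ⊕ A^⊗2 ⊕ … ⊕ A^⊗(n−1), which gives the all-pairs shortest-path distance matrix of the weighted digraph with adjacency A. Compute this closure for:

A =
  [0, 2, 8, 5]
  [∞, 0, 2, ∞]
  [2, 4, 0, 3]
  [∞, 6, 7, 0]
Closure =
  [0, 2, 4, 5]
  [4, 0, 2, 5]
  [2, 4, 0, 3]
  [9, 6, 7, 0]

This is the Floyd-Warshall all-pairs shortest-path computation. For each intermediate vertex k = 0, 1, …, 3, update dist[i][j] ← min(dist[i][j], dist[i][k] + dist[k][j]). The final matrix gives, for each (i, j), the minimum total weight of any directed path from i to j (possibly empty when i = j).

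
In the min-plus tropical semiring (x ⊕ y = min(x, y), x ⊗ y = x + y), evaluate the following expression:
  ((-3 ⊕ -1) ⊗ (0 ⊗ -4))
((-3 ⊕ -1) ⊗ (0 ⊗ -4)) = -7

Expand innermost to outermost. Recall ⊕ takes the minimum of its arguments and ⊗ takes their sum. Working out the expression ((-3 ⊕ -1) ⊗ (0 ⊗ -4)) gives -7.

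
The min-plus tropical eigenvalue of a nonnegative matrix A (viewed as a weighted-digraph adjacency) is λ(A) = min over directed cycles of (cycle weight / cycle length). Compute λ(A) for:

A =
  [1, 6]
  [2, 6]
λ(A) = 1

Enumerate directed cycles and compute their means (weight / length). Sample:
  cycle 0 → 0: weight = 1, length = 1, mean = 1/1 ≈ 1.000
  cycle 1 → 1: weight = 6, length = 1, mean = 6/1 ≈ 6.000
  cycle 0 → 1 → 0: weight = 8, length = 2, mean = 8/2 ≈ 4.000
  cycle 1 → 0 → 1: weight = 8, length = 2, mean = 8/2 ≈ 4.000
Minimum mean = 1.000, attained e.g. along the cycle 0 → 0 with weight 1 and length 1. So λ(A) = 1/1 = 1.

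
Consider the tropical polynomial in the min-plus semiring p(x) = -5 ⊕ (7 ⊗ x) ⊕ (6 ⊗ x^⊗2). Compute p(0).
p(0) = -5

A tropical monomial a ⊗ x^⊗i evaluates to a + i · x. Evaluating each term at x = 0:
  Term 0 contributes -5 + 0 · 0 = -5
  Term 1 contributes 7 + 1 · 0 = 7
  Term 2 contributes 6 + 2 · 0 = 6
p(0) = ⊕ of these = min[-5, 7, 6] = -5.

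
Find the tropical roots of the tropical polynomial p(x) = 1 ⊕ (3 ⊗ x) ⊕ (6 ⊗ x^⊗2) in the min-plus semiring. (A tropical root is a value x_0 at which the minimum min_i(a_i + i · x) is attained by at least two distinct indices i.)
Roots: {-3, -2}

Each tropical root is a break point of the lower envelope of the lines y = a_i + i · x (there are 3 lines, with slopes 0, 1, ..., 2). Only the lines that attain the minimum somewhere contribute to roots; other lines are dominated. Here the surviving (envelope) indices are i = 2, i = 1, i = 0.
Intersections between consecutive envelope lines give the roots: for adjacent envelope indices i < j the intersection is x = (a_i − a_j) / (j − i). Reading off the sorted break points: {-3, -2}.
Verification: at each break x_0, at least two indices attain the minimum of min_i(a_i + i · x_0).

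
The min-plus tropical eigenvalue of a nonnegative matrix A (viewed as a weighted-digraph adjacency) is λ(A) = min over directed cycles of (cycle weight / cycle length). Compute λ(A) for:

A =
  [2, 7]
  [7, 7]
λ(A) = 2

Enumerate directed cycles and compute their means (weight / length). Sample:
  cycle 0 → 0: weight = 2, length = 1, mean = 2/1 ≈ 2.000
  cycle 1 → 1: weight = 7, length = 1, mean = 7/1 ≈ 7.000
  cycle 0 → 1 → 0: weight = 14, length = 2, mean = 14/2 ≈ 7.000
  cycle 1 → 0 → 1: weight = 14, length = 2, mean = 14/2 ≈ 7.000
Minimum mean = 2.000, attained e.g. along the cycle 0 → 0 with weight 2 and length 1. So λ(A) = 2/1 = 2.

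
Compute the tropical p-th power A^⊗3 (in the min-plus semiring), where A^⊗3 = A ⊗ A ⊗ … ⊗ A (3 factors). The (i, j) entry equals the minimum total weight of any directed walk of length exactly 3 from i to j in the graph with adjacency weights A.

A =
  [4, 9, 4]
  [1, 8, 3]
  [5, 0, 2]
A^⊗3 =
  [5, 6, 7]
  [4, 5, 6]
  [3, 3, 5]

Each entry (A^⊗3)_ij equals the minimum over all length-3 walks i = v_0 → v_1 → … → v_3 = j of Σ_t A[v_t][v_{t+1}]. For example, for (i, j) = (0, 2) we minimise over 9 possible intermediate vertex sequences; the minimum is 7, attained along the walk 0 → 2 → 1 → 2.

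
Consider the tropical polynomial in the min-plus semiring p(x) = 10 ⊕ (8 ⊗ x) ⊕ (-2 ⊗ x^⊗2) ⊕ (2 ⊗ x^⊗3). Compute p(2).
p(2) = 2

A tropical monomial a ⊗ x^⊗i evaluates to a + i · x. Evaluating each term at x = 2:
  Term 0 contributes 10 + 0 · 2 = 10
  Term 1 contributes 8 + 1 · 2 = 10
  Term 2 contributes -2 + 2 · 2 = 2
  Term 3 contributes 2 + 3 · 2 = 8
p(2) = ⊕ of these = min[10, 10, 2, 8] = 2.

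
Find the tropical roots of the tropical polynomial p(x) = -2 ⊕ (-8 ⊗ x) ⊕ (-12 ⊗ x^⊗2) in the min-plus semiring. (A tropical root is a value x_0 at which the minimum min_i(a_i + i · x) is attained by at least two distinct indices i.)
Roots: {4, 6}

Each tropical root is a break point of the lower envelope of the lines y = a_i + i · x (there are 3 lines, with slopes 0, 1, ..., 2). Only the lines that attain the minimum somewhere contribute to roots; other lines are dominated. Here the surviving (envelope) indices are i = 2, i = 1, i = 0.
Intersections between consecutive envelope lines give the roots: for adjacent envelope indices i < j the intersection is x = (a_i − a_j) / (j − i). Reading off the sorted break points: {4, 6}.
Verification: at each break x_0, at least two indices attain the minimum of min_i(a_i + i · x_0).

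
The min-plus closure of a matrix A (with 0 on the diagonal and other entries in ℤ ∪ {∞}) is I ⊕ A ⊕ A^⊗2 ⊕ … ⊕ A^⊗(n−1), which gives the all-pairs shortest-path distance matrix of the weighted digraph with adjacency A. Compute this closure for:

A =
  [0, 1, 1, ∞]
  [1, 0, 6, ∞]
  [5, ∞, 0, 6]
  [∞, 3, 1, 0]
Closure =
  [0, 1, 1, 7]
  [1, 0, 2, 8]
  [5, 6, 0, 6]
  [4, 3, 1, 0]

This is the Floyd-Warshall all-pairs shortest-path computation. For each intermediate vertex k = 0, 1, …, 3, update dist[i][j] ← min(dist[i][j], dist[i][k] + dist[k][j]). The final matrix gives, for each (i, j), the minimum total weight of any directed path from i to j (possibly empty when i = j).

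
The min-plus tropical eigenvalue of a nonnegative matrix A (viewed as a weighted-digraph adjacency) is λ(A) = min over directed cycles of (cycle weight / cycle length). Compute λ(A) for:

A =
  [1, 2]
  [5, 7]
λ(A) = 1

Enumerate directed cycles and compute their means (weight / length). Sample:
  cycle 0 → 0: weight = 1, length = 1, mean = 1/1 ≈ 1.000
  cycle 1 → 1: weight = 7, length = 1, mean = 7/1 ≈ 7.000
  cycle 0 → 1 → 0: weight = 7, length = 2, mean = 7/2 ≈ 3.500
  cycle 1 → 0 → 1: weight = 7, length = 2, mean = 7/2 ≈ 3.500
Minimum mean = 1.000, attained e.g. along the cycle 0 → 0 with weight 1 and length 1. So λ(A) = 1/1 = 1.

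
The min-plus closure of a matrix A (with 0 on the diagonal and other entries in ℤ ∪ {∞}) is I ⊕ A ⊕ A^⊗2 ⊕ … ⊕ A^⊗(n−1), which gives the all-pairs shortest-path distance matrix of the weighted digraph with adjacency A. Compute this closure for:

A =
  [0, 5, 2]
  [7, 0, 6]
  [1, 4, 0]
Closure =
  [0, 5, 2]
  [7, 0, 6]
  [1, 4, 0]

This is the Floyd-Warshall all-pairs shortest-path computation. For each intermediate vertex k = 0, 1, …, 2, update dist[i][j] ← min(dist[i][j], dist[i][k] + dist[k][j]). The final matrix gives, for each (i, j), the minimum total weight of any directed path from i to j (possibly empty when i = j).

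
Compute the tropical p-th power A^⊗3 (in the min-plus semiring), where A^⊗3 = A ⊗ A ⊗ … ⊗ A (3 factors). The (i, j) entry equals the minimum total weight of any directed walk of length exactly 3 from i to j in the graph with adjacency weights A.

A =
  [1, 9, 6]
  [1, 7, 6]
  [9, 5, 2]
A^⊗3 =
  [3, 11, 8]
  [3, 11, 8]
  [7, 9, 6]

Each entry (A^⊗3)_ij equals the minimum over all length-3 walks i = v_0 → v_1 → … → v_3 = j of Σ_t A[v_t][v_{t+1}]. For example, for (i, j) = (0, 2) we minimise over 9 possible intermediate vertex sequences; the minimum is 8, attained along the walk 0 → 0 → 0 → 2.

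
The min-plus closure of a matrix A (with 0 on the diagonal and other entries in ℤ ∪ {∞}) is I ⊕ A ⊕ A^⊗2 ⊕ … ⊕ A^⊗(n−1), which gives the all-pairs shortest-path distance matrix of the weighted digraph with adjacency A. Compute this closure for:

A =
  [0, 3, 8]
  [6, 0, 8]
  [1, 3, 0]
Closure =
  [0, 3, 8]
  [6, 0, 8]
  [1, 3, 0]

This is the Floyd-Warshall all-pairs shortest-path computation. For each intermediate vertex k = 0, 1, …, 2, update dist[i][j] ← min(dist[i][j], dist[i][k] + dist[k][j]). The final matrix gives, for each (i, j), the minimum total weight of any directed path from i to j (possibly empty when i = j).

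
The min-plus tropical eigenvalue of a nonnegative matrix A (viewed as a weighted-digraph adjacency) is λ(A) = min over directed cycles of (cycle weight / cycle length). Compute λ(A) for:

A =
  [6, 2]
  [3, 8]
λ(A) = 5/2

Enumerate directed cycles and compute their means (weight / length). Sample:
  cycle 0 → 0: weight = 6, length = 1, mean = 6/1 ≈ 6.000
  cycle 1 → 1: weight = 8, length = 1, mean = 8/1 ≈ 8.000
  cycle 0 → 1 → 0: weight = 5, length = 2, mean = 5/2 ≈ 2.500
  cycle 1 → 0 → 1: weight = 5, length = 2, mean = 5/2 ≈ 2.500
Minimum mean = 2.500, attained e.g. along the cycle 0 → 1 → 0 with weight 5 and length 2. So λ(A) = 5/2 = 5/2.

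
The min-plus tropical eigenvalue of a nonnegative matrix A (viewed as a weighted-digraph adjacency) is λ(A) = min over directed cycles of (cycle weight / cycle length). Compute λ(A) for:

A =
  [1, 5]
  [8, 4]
λ(A) = 1

Enumerate directed cycles and compute their means (weight / length). Sample:
  cycle 0 → 0: weight = 1, length = 1, mean = 1/1 ≈ 1.000
  cycle 1 → 1: weight = 4, length = 1, mean = 4/1 ≈ 4.000
  cycle 0 → 1 → 0: weight = 13, length = 2, mean = 13/2 ≈ 6.500
  cycle 1 → 0 → 1: weight = 13, length = 2, mean = 13/2 ≈ 6.500
Minimum mean = 1.000, attained e.g. along the cycle 0 → 0 with weight 1 and length 1. So λ(A) = 1/1 = 1.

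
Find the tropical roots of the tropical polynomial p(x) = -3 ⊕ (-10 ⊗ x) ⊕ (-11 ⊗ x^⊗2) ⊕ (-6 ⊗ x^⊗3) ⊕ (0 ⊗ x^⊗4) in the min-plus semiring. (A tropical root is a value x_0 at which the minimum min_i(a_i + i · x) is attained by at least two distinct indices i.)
Roots: {-6, -5, 1, 7}

Each tropical root is a break point of the lower envelope of the lines y = a_i + i · x (there are 5 lines, with slopes 0, 1, ..., 4). Only the lines that attain the minimum somewhere contribute to roots; other lines are dominated. Here the surviving (envelope) indices are i = 4, i = 3, i = 2, i = 1, i = 0.
Intersections between consecutive envelope lines give the roots: for adjacent envelope indices i < j the intersection is x = (a_i − a_j) / (j − i). Reading off the sorted break points: {-6, -5, 1, 7}.
Verification: at each break x_0, at least two indices attain the minimum of min_i(a_i + i · x_0).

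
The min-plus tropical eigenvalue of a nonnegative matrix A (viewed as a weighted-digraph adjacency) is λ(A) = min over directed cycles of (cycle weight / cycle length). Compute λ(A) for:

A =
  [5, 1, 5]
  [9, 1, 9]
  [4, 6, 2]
λ(A) = 1

Enumerate directed cycles and compute their means (weight / length). Sample:
  cycle 0 → 0: weight = 5, length = 1, mean = 5/1 ≈ 5.000
  cycle 1 → 1: weight = 1, length = 1, mean = 1/1 ≈ 1.000
  cycle 2 → 2: weight = 2, length = 1, mean = 2/1 ≈ 2.000
  cycle 0 → 1 → 0: weight = 10, length = 2, mean = 10/2 ≈ 5.000
  cycle 0 → 2 → 0: weight = 9, length = 2, mean = 9/2 ≈ 4.500
  cycle 1 → 0 → 1: weight = 10, length = 2, mean = 10/2 ≈ 5.000
Minimum mean = 1.000, attained e.g. along the cycle 1 → 1 with weight 1 and length 1. So λ(A) = 1/1 = 1.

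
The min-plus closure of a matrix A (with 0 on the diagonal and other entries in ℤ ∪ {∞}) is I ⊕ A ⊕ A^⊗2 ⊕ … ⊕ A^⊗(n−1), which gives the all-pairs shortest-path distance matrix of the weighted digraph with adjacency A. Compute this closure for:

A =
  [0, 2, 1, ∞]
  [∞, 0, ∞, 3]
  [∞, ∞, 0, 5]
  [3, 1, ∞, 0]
Closure =
  [0, 2, 1, 5]
  [6, 0, 7, 3]
  [8, 6, 0, 5]
  [3, 1, 4, 0]

This is the Floyd-Warshall all-pairs shortest-path computation. For each intermediate vertex k = 0, 1, …, 3, update dist[i][j] ← min(dist[i][j], dist[i][k] + dist[k][j]). The final matrix gives, for each (i, j), the minimum total weight of any directed path from i to j (possibly empty when i = j).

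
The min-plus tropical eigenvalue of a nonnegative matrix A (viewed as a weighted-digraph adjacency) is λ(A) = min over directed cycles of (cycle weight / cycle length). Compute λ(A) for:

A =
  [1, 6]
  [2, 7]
λ(A) = 1

Enumerate directed cycles and compute their means (weight / length). Sample:
  cycle 0 → 0: weight = 1, length = 1, mean = 1/1 ≈ 1.000
  cycle 1 → 1: weight = 7, length = 1, mean = 7/1 ≈ 7.000
  cycle 0 → 1 → 0: weight = 8, length = 2, mean = 8/2 ≈ 4.000
  cycle 1 → 0 → 1: weight = 8, length = 2, mean = 8/2 ≈ 4.000
Minimum mean = 1.000, attained e.g. along the cycle 0 → 0 with weight 1 and length 1. So λ(A) = 1/1 = 1.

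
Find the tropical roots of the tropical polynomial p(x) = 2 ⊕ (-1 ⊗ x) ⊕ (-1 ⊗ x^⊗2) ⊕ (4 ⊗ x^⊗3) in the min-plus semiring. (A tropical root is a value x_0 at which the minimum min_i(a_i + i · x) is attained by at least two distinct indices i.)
Roots: {-5, 0, 3}

Each tropical root is a break point of the lower envelope of the lines y = a_i + i · x (there are 4 lines, with slopes 0, 1, ..., 3). Only the lines that attain the minimum somewhere contribute to roots; other lines are dominated. Here the surviving (envelope) indices are i = 3, i = 2, i = 1, i = 0.
Intersections between consecutive envelope lines give the roots: for adjacent envelope indices i < j the intersection is x = (a_i − a_j) / (j − i). Reading off the sorted break points: {-5, 0, 3}.
Verification: at each break x_0, at least two indices attain the minimum of min_i(a_i + i · x_0).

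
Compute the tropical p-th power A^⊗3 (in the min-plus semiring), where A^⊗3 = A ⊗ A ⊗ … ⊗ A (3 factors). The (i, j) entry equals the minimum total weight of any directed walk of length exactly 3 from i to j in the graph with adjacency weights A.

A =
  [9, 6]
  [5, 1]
A^⊗3 =
  [12, 8]
  [7, 3]

Each entry (A^⊗3)_ij equals the minimum over all length-3 walks i = v_0 → v_1 → … → v_3 = j of Σ_t A[v_t][v_{t+1}]. For example, for (i, j) = (0, 1) we minimise over 4 possible intermediate vertex sequences; the minimum is 8, attained along the walk 0 → 1 → 1 → 1.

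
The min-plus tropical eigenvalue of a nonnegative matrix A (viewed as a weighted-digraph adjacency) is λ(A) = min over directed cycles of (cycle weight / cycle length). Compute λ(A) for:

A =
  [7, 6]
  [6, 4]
λ(A) = 4

Enumerate directed cycles and compute their means (weight / length). Sample:
  cycle 0 → 0: weight = 7, length = 1, mean = 7/1 ≈ 7.000
  cycle 1 → 1: weight = 4, length = 1, mean = 4/1 ≈ 4.000
  cycle 0 → 1 → 0: weight = 12, length = 2, mean = 12/2 ≈ 6.000
  cycle 1 → 0 → 1: weight = 12, length = 2, mean = 12/2 ≈ 6.000
Minimum mean = 4.000, attained e.g. along the cycle 1 → 1 with weight 4 and length 1. So λ(A) = 4/1 = 4.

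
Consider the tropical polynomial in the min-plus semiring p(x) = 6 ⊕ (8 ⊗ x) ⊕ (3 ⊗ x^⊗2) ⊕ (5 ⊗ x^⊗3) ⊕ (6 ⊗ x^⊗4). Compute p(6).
p(6) = 6

A tropical monomial a ⊗ x^⊗i evaluates to a + i · x. Evaluating each term at x = 6:
  Term 0 contributes 6 + 0 · 6 = 6
  Term 1 contributes 8 + 1 · 6 = 14
  Term 2 contributes 3 + 2 · 6 = 15
  Term 3 contributes 5 + 3 · 6 = 23
  Term 4 contributes 6 + 4 · 6 = 30
p(6) = ⊕ of these = min[6, 14, 15, 23, 30] = 6.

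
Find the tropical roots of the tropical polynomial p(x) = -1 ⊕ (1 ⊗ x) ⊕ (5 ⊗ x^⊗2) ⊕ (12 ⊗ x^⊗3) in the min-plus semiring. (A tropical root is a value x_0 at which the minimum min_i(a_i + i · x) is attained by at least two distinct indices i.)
Roots: {-7, -4, -2}

Each tropical root is a break point of the lower envelope of the lines y = a_i + i · x (there are 4 lines, with slopes 0, 1, ..., 3). Only the lines that attain the minimum somewhere contribute to roots; other lines are dominated. Here the surviving (envelope) indices are i = 3, i = 2, i = 1, i = 0.
Intersections between consecutive envelope lines give the roots: for adjacent envelope indices i < j the intersection is x = (a_i − a_j) / (j − i). Reading off the sorted break points: {-7, -4, -2}.
Verification: at each break x_0, at least two indices attain the minimum of min_i(a_i + i · x_0).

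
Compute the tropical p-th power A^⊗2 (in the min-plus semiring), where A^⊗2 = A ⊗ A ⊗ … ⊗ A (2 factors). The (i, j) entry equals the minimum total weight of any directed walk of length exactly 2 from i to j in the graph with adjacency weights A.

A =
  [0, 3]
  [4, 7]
A^⊗2 =
  [0, 3]
  [4, 7]

Each entry (A^⊗2)_ij equals the minimum over all length-2 walks i = v_0 → v_1 → … → v_2 = j of Σ_t A[v_t][v_{t+1}]. For example, for (i, j) = (0, 1) we minimise over 2 possible intermediate vertex sequences; the minimum is 3, attained along the walk 0 → 0 → 1.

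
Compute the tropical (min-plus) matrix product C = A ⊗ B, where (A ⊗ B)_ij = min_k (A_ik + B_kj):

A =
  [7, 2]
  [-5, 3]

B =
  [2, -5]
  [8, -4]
A ⊗ B =
  [9, -2]
  [-3, -10]

Apply the min-plus product entry-by-entry:
  C[0][0] = min over k of (A[0][0] + B[0][0] = 7 + 2 = 9, A[0][1] + B[1][0] = 2 + 8 = 10) = 9 (attained at k = 0)
  C[0][1] = min over k of (A[0][0] + B[0][1] = 7 + -5 = 2, A[0][1] + B[1][1] = 2 + -4 = -2) = -2 (attained at k = 1)
  C[1][0] = min over k of (A[1][0] + B[0][0] = -5 + 2 = -3, A[1][1] + B[1][0] = 3 + 8 = 11) = -3 (attained at k = 0)
  C[1][1] = min over k of (A[1][0] + B[0][1] = -5 + -5 = -10, A[1][1] + B[1][1] = 3 + -4 = -1) = -10 (attained at k = 0)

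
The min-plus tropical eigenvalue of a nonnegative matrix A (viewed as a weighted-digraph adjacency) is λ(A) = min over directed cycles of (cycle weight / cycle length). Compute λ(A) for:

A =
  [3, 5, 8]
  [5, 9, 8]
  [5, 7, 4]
λ(A) = 3

Enumerate directed cycles and compute their means (weight / length). Sample:
  cycle 0 → 0: weight = 3, length = 1, mean = 3/1 ≈ 3.000
  cycle 1 → 1: weight = 9, length = 1, mean = 9/1 ≈ 9.000
  cycle 2 → 2: weight = 4, length = 1, mean = 4/1 ≈ 4.000
  cycle 0 → 1 → 0: weight = 10, length = 2, mean = 10/2 ≈ 5.000
  cycle 0 → 2 → 0: weight = 13, length = 2, mean = 13/2 ≈ 6.500
  cycle 1 → 0 → 1: weight = 10, length = 2, mean = 10/2 ≈ 5.000
Minimum mean = 3.000, attained e.g. along the cycle 0 → 0 with weight 3 and length 1. So λ(A) = 3/1 = 3.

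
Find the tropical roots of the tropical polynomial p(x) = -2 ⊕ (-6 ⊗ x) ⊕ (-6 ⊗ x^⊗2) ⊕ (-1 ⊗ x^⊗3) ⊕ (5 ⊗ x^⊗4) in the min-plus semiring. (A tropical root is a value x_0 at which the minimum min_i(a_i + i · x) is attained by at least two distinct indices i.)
Roots: {-6, -5, 0, 4}

Each tropical root is a break point of the lower envelope of the lines y = a_i + i · x (there are 5 lines, with slopes 0, 1, ..., 4). Only the lines that attain the minimum somewhere contribute to roots; other lines are dominated. Here the surviving (envelope) indices are i = 4, i = 3, i = 2, i = 1, i = 0.
Intersections between consecutive envelope lines give the roots: for adjacent envelope indices i < j the intersection is x = (a_i − a_j) / (j − i). Reading off the sorted break points: {-6, -5, 0, 4}.
Verification: at each break x_0, at least two indices attain the minimum of min_i(a_i + i · x_0).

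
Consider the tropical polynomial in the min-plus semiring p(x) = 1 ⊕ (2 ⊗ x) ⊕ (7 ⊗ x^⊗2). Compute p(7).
p(7) = 1

A tropical monomial a ⊗ x^⊗i evaluates to a + i · x. Evaluating each term at x = 7:
  Term 0 contributes 1 + 0 · 7 = 1
  Term 1 contributes 2 + 1 · 7 = 9
  Term 2 contributes 7 + 2 · 7 = 21
p(7) = ⊕ of these = min[1, 9, 21] = 1.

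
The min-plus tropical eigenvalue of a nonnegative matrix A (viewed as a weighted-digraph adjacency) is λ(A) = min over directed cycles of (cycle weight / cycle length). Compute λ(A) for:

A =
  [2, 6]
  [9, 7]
λ(A) = 2

Enumerate directed cycles and compute their means (weight / length). Sample:
  cycle 0 → 0: weight = 2, length = 1, mean = 2/1 ≈ 2.000
  cycle 1 → 1: weight = 7, length = 1, mean = 7/1 ≈ 7.000
  cycle 0 → 1 → 0: weight = 15, length = 2, mean = 15/2 ≈ 7.500
  cycle 1 → 0 → 1: weight = 15, length = 2, mean = 15/2 ≈ 7.500
Minimum mean = 2.000, attained e.g. along the cycle 0 → 0 with weight 2 and length 1. So λ(A) = 2/1 = 2.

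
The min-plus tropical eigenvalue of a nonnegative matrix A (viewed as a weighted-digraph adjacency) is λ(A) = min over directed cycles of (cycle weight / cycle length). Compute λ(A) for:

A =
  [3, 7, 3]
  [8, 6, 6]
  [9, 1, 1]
λ(A) = 1

Enumerate directed cycles and compute their means (weight / length). Sample:
  cycle 0 → 0: weight = 3, length = 1, mean = 3/1 ≈ 3.000
  cycle 1 → 1: weight = 6, length = 1, mean = 6/1 ≈ 6.000
  cycle 2 → 2: weight = 1, length = 1, mean = 1/1 ≈ 1.000
  cycle 0 → 1 → 0: weight = 15, length = 2, mean = 15/2 ≈ 7.500
  cycle 0 → 2 → 0: weight = 12, length = 2, mean = 12/2 ≈ 6.000
  cycle 1 → 0 → 1: weight = 15, length = 2, mean = 15/2 ≈ 7.500
Minimum mean = 1.000, attained e.g. along the cycle 2 → 2 with weight 1 and length 1. So λ(A) = 1/1 = 1.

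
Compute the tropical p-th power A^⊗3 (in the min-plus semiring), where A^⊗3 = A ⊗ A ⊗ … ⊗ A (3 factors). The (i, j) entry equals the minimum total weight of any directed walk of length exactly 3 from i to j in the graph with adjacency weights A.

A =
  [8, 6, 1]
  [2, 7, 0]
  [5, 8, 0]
A^⊗3 =
  [6, 9, 1]
  [5, 8, 0]
  [5, 8, 0]

Each entry (A^⊗3)_ij equals the minimum over all length-3 walks i = v_0 → v_1 → … → v_3 = j of Σ_t A[v_t][v_{t+1}]. For example, for (i, j) = (0, 2) we minimise over 9 possible intermediate vertex sequences; the minimum is 1, attained along the walk 0 → 2 → 2 → 2.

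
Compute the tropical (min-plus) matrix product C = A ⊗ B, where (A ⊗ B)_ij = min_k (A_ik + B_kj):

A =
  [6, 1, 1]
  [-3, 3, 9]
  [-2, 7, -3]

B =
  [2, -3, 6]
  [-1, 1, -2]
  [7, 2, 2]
A ⊗ B =
  [0, 2, -1]
  [-1, -6, 1]
  [0, -5, -1]

Apply the min-plus product entry-by-entry:
  C[0][0] = min over k of (A[0][0] + B[0][0] = 6 + 2 = 8, A[0][1] + B[1][0] = 1 + -1 = 0, A[0][2] + B[2][0] = 1 + 7 = 8) = 0 (attained at k = 1)
  C[0][1] = min over k of (A[0][0] + B[0][1] = 6 + -3 = 3, A[0][1] + B[1][1] = 1 + 1 = 2, A[0][2] + B[2][1] = 1 + 2 = 3) = 2 (attained at k = 1)
  C[0][2] = min over k of (A[0][0] + B[0][2] = 6 + 6 = 12, A[0][1] + B[1][2] = 1 + -2 = -1, A[0][2] + B[2][2] = 1 + 2 = 3) = -1 (attained at k = 1)
  C[1][0] = min over k of (A[1][0] + B[0][0] = -3 + 2 = -1, A[1][1] + B[1][0] = 3 + -1 = 2, A[1][2] + B[2][0] = 9 + 7 = 16) = -1 (attained at k = 0)
  C[1][1] = min over k of (A[1][0] + B[0][1] = -3 + -3 = -6, A[1][1] + B[1][1] = 3 + 1 = 4, A[1][2] + B[2][1] = 9 + 2 = 11) = -6 (attained at k = 0)
  C[1][2] = min over k of (A[1][0] + B[0][2] = -3 + 6 = 3, A[1][1] + B[1][2] = 3 + -2 = 1, A[1][2] + B[2][2] = 9 + 2 = 11) = 1 (attained at k = 1)
  C[2][0] = min over k of (A[2][0] + B[0][0] = -2 + 2 = 0, A[2][1] + B[1][0] = 7 + -1 = 6, A[2][2] + B[2][0] = -3 + 7 = 4) = 0 (attained at k = 0)
  C[2][1] = min over k of (A[2][0] + B[0][1] = -2 + -3 = -5, A[2][1] + B[1][1] = 7 + 1 = 8, A[2][2] + B[2][1] = -3 + 2 = -1) = -5 (attained at k = 0)
  C[2][2] = min over k of (A[2][0] + B[0][2] = -2 + 6 = 4, A[2][1] + B[1][2] = 7 + -2 = 5, A[2][2] + B[2][2] = -3 + 2 = -1) = -1 (attained at k = 2)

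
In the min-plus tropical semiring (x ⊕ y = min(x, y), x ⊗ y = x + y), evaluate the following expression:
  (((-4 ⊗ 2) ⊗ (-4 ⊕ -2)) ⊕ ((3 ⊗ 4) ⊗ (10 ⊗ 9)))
(((-4 ⊗ 2) ⊗ (-4 ⊕ -2)) ⊕ ((3 ⊗ 4) ⊗ (10 ⊗ 9))) = -6

Expand innermost to outermost. Recall ⊕ takes the minimum of its arguments and ⊗ takes their sum. Working out the expression (((-4 ⊗ 2) ⊗ (-4 ⊕ -2)) ⊕ ((3 ⊗ 4) ⊗ (10 ⊗ 9))) gives -6.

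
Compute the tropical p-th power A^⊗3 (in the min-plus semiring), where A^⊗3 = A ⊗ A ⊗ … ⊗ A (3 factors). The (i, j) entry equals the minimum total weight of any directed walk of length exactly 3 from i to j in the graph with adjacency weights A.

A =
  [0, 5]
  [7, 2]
A^⊗3 =
  [0, 5]
  [7, 6]

Each entry (A^⊗3)_ij equals the minimum over all length-3 walks i = v_0 → v_1 → … → v_3 = j of Σ_t A[v_t][v_{t+1}]. For example, for (i, j) = (0, 1) we minimise over 4 possible intermediate vertex sequences; the minimum is 5, attained along the walk 0 → 0 → 0 → 1.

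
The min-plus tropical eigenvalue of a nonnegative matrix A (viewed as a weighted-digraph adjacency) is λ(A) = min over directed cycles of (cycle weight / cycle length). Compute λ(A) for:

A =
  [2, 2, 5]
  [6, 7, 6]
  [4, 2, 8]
λ(A) = 2

Enumerate directed cycles and compute their means (weight / length). Sample:
  cycle 0 → 0: weight = 2, length = 1, mean = 2/1 ≈ 2.000
  cycle 1 → 1: weight = 7, length = 1, mean = 7/1 ≈ 7.000
  cycle 2 → 2: weight = 8, length = 1, mean = 8/1 ≈ 8.000
  cycle 0 → 1 → 0: weight = 8, length = 2, mean = 8/2 ≈ 4.000
  cycle 0 → 2 → 0: weight = 9, length = 2, mean = 9/2 ≈ 4.500
  cycle 1 → 0 → 1: weight = 8, length = 2, mean = 8/2 ≈ 4.000
Minimum mean = 2.000, attained e.g. along the cycle 0 → 0 with weight 2 and length 1. So λ(A) = 2/1 = 2.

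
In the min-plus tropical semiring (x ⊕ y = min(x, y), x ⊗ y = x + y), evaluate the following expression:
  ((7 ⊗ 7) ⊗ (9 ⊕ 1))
((7 ⊗ 7) ⊗ (9 ⊕ 1)) = 15

Expand innermost to outermost. Recall ⊕ takes the minimum of its arguments and ⊗ takes their sum. Working out the expression ((7 ⊗ 7) ⊗ (9 ⊕ 1)) gives 15.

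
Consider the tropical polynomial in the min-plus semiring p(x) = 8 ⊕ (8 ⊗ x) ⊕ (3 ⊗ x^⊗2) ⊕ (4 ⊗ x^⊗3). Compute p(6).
p(6) = 8

A tropical monomial a ⊗ x^⊗i evaluates to a + i · x. Evaluating each term at x = 6:
  Term 0 contributes 8 + 0 · 6 = 8
  Term 1 contributes 8 + 1 · 6 = 14
  Term 2 contributes 3 + 2 · 6 = 15
  Term 3 contributes 4 + 3 · 6 = 22
p(6) = ⊕ of these = min[8, 14, 15, 22] = 8.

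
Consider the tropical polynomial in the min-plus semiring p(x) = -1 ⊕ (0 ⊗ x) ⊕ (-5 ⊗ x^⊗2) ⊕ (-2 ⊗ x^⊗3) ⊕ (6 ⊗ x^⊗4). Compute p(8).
p(8) = -1

A tropical monomial a ⊗ x^⊗i evaluates to a + i · x. Evaluating each term at x = 8:
  Term 0 contributes -1 + 0 · 8 = -1
  Term 1 contributes 0 + 1 · 8 = 8
  Term 2 contributes -5 + 2 · 8 = 11
  Term 3 contributes -2 + 3 · 8 = 22
  Term 4 contributes 6 + 4 · 8 = 38
p(8) = ⊕ of these = min[-1, 8, 11, 22, 38] = -1.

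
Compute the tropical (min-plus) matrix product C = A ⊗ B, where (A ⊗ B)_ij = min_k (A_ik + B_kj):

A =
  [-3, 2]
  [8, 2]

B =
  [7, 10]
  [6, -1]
A ⊗ B =
  [4, 1]
  [8, 1]

Apply the min-plus product entry-by-entry:
  C[0][0] = min over k of (A[0][0] + B[0][0] = -3 + 7 = 4, A[0][1] + B[1][0] = 2 + 6 = 8) = 4 (attained at k = 0)
  C[0][1] = min over k of (A[0][0] + B[0][1] = -3 + 10 = 7, A[0][1] + B[1][1] = 2 + -1 = 1) = 1 (attained at k = 1)
  C[1][0] = min over k of (A[1][0] + B[0][0] = 8 + 7 = 15, A[1][1] + B[1][0] = 2 + 6 = 8) = 8 (attained at k = 1)
  C[1][1] = min over k of (A[1][0] + B[0][1] = 8 + 10 = 18, A[1][1] + B[1][1] = 2 + -1 = 1) = 1 (attained at k = 1)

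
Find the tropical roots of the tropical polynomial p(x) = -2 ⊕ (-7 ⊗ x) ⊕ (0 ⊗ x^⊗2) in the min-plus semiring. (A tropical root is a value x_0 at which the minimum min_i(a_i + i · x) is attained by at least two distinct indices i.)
Roots: {-7, 5}

Each tropical root is a break point of the lower envelope of the lines y = a_i + i · x (there are 3 lines, with slopes 0, 1, ..., 2). Only the lines that attain the minimum somewhere contribute to roots; other lines are dominated. Here the surviving (envelope) indices are i = 2, i = 1, i = 0.
Intersections between consecutive envelope lines give the roots: for adjacent envelope indices i < j the intersection is x = (a_i − a_j) / (j − i). Reading off the sorted break points: {-7, 5}.
Verification: at each break x_0, at least two indices attain the minimum of min_i(a_i + i · x_0).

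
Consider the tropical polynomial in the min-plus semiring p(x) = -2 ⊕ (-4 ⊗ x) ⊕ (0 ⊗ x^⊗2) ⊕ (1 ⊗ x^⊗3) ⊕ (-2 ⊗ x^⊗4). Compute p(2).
p(2) = -2

A tropical monomial a ⊗ x^⊗i evaluates to a + i · x. Evaluating each term at x = 2:
  Term 0 contributes -2 + 0 · 2 = -2
  Term 1 contributes -4 + 1 · 2 = -2
  Term 2 contributes 0 + 2 · 2 = 4
  Term 3 contributes 1 + 3 · 2 = 7
  Term 4 contributes -2 + 4 · 2 = 6
p(2) = ⊕ of these = min[-2, -2, 4, 7, 6] = -2.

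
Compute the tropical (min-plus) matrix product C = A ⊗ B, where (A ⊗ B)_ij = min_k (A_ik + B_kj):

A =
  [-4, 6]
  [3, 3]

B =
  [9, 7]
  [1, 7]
A ⊗ B =
  [5, 3]
  [4, 10]

Apply the min-plus product entry-by-entry:
  C[0][0] = min over k of (A[0][0] + B[0][0] = -4 + 9 = 5, A[0][1] + B[1][0] = 6 + 1 = 7) = 5 (attained at k = 0)
  C[0][1] = min over k of (A[0][0] + B[0][1] = -4 + 7 = 3, A[0][1] + B[1][1] = 6 + 7 = 13) = 3 (attained at k = 0)
  C[1][0] = min over k of (A[1][0] + B[0][0] = 3 + 9 = 12, A[1][1] + B[1][0] = 3 + 1 = 4) = 4 (attained at k = 1)
  C[1][1] = min over k of (A[1][0] + B[0][1] = 3 + 7 = 10, A[1][1] + B[1][1] = 3 + 7 = 10) = 10 (attained at k = 0)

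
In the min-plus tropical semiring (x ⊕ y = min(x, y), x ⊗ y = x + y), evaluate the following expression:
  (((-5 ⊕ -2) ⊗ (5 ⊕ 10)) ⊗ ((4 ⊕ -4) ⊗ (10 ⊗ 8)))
(((-5 ⊕ -2) ⊗ (5 ⊕ 10)) ⊗ ((4 ⊕ -4) ⊗ (10 ⊗ 8))) = 14

Expand innermost to outermost. Recall ⊕ takes the minimum of its arguments and ⊗ takes their sum. Working out the expression (((-5 ⊕ -2) ⊗ (5 ⊕ 10)) ⊗ ((4 ⊕ -4) ⊗ (10 ⊗ 8))) gives 14.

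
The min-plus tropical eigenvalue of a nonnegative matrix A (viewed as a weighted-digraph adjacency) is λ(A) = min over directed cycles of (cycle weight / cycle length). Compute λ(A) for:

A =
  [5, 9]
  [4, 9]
λ(A) = 5

Enumerate directed cycles and compute their means (weight / length). Sample:
  cycle 0 → 0: weight = 5, length = 1, mean = 5/1 ≈ 5.000
  cycle 1 → 1: weight = 9, length = 1, mean = 9/1 ≈ 9.000
  cycle 0 → 1 → 0: weight = 13, length = 2, mean = 13/2 ≈ 6.500
  cycle 1 → 0 → 1: weight = 13, length = 2, mean = 13/2 ≈ 6.500
Minimum mean = 5.000, attained e.g. along the cycle 0 → 0 with weight 5 and length 1. So λ(A) = 5/1 = 5.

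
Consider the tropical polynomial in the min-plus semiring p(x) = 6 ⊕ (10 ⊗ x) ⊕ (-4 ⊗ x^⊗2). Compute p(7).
p(7) = 6

A tropical monomial a ⊗ x^⊗i evaluates to a + i · x. Evaluating each term at x = 7:
  Term 0 contributes 6 + 0 · 7 = 6
  Term 1 contributes 10 + 1 · 7 = 17
  Term 2 contributes -4 + 2 · 7 = 10
p(7) = ⊕ of these = min[6, 17, 10] = 6.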